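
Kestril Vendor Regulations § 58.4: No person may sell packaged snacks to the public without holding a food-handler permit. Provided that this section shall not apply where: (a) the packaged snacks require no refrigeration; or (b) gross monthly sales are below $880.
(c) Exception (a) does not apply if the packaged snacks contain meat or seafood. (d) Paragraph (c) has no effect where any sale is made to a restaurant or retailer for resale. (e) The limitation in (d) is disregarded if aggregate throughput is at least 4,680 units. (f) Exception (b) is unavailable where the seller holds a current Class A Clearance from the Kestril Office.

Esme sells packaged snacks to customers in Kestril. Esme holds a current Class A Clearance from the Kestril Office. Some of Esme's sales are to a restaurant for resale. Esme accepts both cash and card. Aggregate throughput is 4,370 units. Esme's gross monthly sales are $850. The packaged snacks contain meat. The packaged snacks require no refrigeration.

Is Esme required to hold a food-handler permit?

No — exception (a) applies; Esme is not required to hold a food-handler permit.

All of (a)'s requirements are met (the packaged snacks are shelf-stable). Considering the limiting provisions: (c) is engaged (the packaged snacks contain meat), but yields to (d): (d) operates against (c): some sales are to a restaurant for resale. (e) does not operate here (aggregate throughput is 4,370 units, short of 4,680 units), so (d) stands. So (a) applies.
Exception (b)'s conditions are all satisfied: gross monthly sales are $850, below the $880 limit. But: (f) operates against (b): a current Class A Clearance is held. Exception (b) does not apply.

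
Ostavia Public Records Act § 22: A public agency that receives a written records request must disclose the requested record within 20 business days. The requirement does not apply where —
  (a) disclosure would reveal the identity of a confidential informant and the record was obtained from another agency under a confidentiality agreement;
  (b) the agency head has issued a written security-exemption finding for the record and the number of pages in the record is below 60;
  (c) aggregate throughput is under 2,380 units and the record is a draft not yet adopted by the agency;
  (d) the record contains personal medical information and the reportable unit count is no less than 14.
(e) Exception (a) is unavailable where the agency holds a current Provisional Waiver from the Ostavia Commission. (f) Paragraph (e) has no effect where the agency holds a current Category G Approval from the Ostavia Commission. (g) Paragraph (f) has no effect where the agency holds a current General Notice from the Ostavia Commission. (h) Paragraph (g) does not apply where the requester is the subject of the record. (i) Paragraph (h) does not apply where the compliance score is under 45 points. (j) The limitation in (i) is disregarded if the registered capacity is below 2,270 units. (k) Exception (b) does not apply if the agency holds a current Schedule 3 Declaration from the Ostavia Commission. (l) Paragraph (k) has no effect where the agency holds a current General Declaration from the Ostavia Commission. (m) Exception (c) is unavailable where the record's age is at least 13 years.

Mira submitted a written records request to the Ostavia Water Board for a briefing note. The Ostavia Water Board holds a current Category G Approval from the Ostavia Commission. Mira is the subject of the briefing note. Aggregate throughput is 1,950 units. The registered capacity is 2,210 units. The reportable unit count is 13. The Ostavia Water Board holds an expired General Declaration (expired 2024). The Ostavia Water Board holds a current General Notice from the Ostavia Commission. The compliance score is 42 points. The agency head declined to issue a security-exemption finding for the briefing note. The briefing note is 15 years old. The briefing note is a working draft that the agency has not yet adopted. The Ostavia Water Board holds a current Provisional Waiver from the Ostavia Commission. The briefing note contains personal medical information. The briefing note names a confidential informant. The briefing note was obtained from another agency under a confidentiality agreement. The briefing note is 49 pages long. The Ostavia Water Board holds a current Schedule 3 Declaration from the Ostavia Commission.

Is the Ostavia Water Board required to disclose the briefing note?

No — exception (a) applies; the Ostavia Water Board is not required to disclose the briefing note.

All of (a)'s requirements are met (the briefing note names a confidential informant; the briefing note was obtained under a confidentiality agreement). Considering the limiting provisions: (e) would limit (a) — a current Provisional Waiver is held — but (f) sets (e) aside: (f) operates against (e): a current Category G Approval is held. (g) would limit (f) — a current General Notice is held — but (h) sets (g) aside: (h) operates against (g): Mira is the subject of the briefing note. (i) applies (the compliance score is 42 points, under the 45 points limit), but is overridden by (j): (j) is triggered — the registered capacity is 2,210 units, below the 2,270 units limit. So (a) applies.
Exception (b) does not apply: the agency head declined to issue a security-exemption finding.
Exception (c) is satisfied on its face — aggregate throughput is 1,950 units, under the 2,380 units limit; the briefing note is an unadopted draft. Turning to paragraph (m): (m) operates against (c): the record's age is 15 years, meeting the 13 years threshold. (c) is therefore removed.
Exception (d) fails — the reportable unit count is 13, short of 14.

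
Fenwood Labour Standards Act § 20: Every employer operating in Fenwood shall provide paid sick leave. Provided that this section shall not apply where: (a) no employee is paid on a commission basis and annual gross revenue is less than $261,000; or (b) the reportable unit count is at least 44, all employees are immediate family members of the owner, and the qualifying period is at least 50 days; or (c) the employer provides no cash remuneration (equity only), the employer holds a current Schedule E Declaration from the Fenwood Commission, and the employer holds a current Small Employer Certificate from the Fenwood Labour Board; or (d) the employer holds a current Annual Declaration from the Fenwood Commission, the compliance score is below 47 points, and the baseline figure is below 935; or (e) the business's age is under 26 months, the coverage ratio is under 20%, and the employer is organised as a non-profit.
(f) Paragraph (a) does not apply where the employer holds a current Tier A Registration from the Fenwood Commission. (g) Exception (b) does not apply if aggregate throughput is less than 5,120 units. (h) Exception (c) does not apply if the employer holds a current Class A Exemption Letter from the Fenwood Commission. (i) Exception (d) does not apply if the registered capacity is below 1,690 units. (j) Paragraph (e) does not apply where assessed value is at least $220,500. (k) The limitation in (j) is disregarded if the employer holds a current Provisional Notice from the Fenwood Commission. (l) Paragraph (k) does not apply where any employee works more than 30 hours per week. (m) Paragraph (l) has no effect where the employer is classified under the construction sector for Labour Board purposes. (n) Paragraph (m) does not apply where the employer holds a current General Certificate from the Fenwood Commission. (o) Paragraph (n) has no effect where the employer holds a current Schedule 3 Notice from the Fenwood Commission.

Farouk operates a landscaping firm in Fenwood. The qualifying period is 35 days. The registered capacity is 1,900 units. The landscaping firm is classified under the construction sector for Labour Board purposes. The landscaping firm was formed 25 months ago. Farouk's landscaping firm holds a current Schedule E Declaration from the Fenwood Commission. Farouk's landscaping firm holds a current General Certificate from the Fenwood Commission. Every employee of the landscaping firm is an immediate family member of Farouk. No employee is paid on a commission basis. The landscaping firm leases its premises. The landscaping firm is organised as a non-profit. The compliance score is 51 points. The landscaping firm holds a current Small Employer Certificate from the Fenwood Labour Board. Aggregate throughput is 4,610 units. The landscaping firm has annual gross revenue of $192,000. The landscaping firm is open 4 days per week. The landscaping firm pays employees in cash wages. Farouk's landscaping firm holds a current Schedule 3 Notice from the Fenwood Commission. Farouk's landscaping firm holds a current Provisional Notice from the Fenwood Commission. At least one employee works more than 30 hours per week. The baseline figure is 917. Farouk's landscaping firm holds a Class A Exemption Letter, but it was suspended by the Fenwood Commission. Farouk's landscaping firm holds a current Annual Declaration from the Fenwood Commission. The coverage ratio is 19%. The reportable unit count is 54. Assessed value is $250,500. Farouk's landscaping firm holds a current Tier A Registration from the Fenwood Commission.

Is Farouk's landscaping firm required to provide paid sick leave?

All of (a)'s requirements are met (no employee is paid on commission; annual gross revenue is $192,000, less than the $261,000 limit). Turning to paragraph (f): (f) operates against (a): a current Tier A Registration is held. (a) is therefore removed.
Exception (b) does not apply: the qualifying period is 35 days, short of 50 days.
Exception (c) does not apply: employees are paid cash wages.
Exception (d) fails — the compliance score is 51 points, not below 47 points.
Exception (e): the business's age is 25 months, under the 26 months limit; the coverage ratio is 19%, under the 20% limit; the employer is a non-profit — every condition holds. Considering the limiting provisions: (j) is engaged (assessed value is $250,500, meeting the $220,500 threshold), but is overridden by (k): (k) operates — a current Provisional Notice is held. (l) would limit (k) — at least one employee exceeds 30 hours/week — but (m) sets (l) aside: (m) applies — the landscaping firm is classified under the construction sector. (n) is triggered (a current General Certificate is held), but is itself disapplied by (o): (o) applies — a current Schedule 3 Notice is held. (e) remains available.

No — exception (e) applies; Farouk's landscaping firm is not required to provide paid sick leave.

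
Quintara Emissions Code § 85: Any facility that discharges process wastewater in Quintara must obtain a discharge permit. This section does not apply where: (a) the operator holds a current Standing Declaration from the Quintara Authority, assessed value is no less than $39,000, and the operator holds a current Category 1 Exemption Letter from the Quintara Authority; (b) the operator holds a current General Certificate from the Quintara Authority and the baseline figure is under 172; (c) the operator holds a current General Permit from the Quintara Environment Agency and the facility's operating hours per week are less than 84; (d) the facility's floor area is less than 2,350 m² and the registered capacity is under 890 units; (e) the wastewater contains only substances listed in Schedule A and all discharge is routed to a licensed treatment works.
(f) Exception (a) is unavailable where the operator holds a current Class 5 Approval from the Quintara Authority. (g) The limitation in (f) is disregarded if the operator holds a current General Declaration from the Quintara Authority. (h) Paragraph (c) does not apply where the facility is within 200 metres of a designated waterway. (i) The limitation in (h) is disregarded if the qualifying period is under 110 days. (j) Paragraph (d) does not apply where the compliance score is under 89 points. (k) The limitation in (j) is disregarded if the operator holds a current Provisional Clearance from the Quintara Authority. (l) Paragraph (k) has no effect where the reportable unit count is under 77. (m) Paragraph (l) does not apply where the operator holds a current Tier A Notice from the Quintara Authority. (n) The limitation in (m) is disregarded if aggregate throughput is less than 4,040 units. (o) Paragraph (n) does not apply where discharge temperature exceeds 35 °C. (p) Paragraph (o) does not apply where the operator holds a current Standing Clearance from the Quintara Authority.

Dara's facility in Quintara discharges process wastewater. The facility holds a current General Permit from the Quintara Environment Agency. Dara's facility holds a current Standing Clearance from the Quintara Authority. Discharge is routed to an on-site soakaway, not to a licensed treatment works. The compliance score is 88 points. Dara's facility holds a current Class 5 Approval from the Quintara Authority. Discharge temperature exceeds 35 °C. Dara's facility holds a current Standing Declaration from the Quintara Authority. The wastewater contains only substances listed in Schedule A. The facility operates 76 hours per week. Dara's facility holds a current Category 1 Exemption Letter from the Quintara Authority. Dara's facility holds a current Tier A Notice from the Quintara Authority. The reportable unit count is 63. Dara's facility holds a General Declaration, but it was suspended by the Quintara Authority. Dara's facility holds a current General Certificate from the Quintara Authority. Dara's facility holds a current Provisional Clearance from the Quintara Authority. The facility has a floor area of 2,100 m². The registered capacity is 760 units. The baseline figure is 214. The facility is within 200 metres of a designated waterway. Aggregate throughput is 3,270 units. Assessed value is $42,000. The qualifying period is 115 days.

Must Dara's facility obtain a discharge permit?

Exception (a)'s conditions are all satisfied: a current Standing Declaration is held; assessed value is $42,000, meeting the $39,000 threshold; a current Category 1 Exemption Letter is held. Turning to paragraphs (f)–(g): (f) operates against (a): a current Class 5 Approval is held. (g), which would lift (f), is inapplicable — the General Declaration is not current. (a) is therefore removed.
Exception (b) requires that the baseline figure is under 172; but the baseline figure is 214, not under 172, so (b) is unavailable.
Exception (c): a current General Permit is held; the facility's operating hours per week are 76, less than the 84 limit — every condition holds. But applying paragraphs (h)–(i): (h) operates — the facility is within 200 m of a designated waterway. (i) is not engaged (the qualifying period is 115 days, not under 110 days), so (h) stands. (c) is therefore removed.
All of (d)'s requirements are met (the facility's floor area is 2,100 m², less than the 2,350 m² limit; the registered capacity is 760 units, under the 890 units limit). However, paragraphs (j)–(p) must be considered: (j) operates against (d): the compliance score is 88 points, under the 89 points limit. (k) would limit (j) — a current Provisional Clearance is held — but (l) sets (k) aside: (l) operates against (k): the reportable unit count is 63, under the 77 limit. (m) applies (a current Tier A Notice is held), but is itself disapplied by (n): (n) operates — aggregate throughput is 3,270 units, less than the 4,040 units limit. (o) applies (discharge temperature exceeds 35 °C), but is overridden by (p): (p) operates against (o): a current Standing Clearance is held. (d) is therefore removed.
Exception (e) does not apply: discharge is not routed to a licensed treatment works.
Every exception is unavailable, so the rule governs.

Yes — Dara's facility must obtain a discharge permit.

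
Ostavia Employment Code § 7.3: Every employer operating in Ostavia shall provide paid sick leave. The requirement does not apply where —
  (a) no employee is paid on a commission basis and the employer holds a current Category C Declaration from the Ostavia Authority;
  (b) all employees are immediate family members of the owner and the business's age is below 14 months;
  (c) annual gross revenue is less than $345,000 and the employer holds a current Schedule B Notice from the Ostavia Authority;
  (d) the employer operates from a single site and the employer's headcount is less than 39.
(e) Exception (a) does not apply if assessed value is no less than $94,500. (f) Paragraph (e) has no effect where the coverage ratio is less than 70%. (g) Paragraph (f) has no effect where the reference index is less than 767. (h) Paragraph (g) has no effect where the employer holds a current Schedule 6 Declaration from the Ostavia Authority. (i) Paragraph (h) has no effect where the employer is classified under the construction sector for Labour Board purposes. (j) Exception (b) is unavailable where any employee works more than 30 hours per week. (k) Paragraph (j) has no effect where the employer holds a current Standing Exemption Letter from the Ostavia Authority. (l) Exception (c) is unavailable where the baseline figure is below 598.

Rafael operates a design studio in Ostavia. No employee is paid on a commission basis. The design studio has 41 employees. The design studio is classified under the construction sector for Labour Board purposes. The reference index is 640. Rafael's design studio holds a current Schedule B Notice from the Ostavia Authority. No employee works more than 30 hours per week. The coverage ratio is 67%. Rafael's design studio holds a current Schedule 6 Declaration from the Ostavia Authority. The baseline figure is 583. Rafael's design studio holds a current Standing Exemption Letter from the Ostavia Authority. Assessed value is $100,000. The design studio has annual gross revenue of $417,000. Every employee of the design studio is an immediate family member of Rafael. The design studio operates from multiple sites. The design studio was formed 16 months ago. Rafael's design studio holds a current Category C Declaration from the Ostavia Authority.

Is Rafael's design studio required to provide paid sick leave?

Exception (a)'s conditions are all satisfied: no employee is paid on commission; a current Category C Declaration is held. But: (e) applies — assessed value is $100,000, meeting the $94,500 threshold. (f) would limit (e) — the coverage ratio is 67%, less than the 70% limit — but (g) sets (f) aside: (g) operates against (f): the reference index is 640, less than the 767 limit. (h) is engaged (a current Schedule 6 Declaration is held), but yields to (i): (i) operates against (h): the design studio is classified under the construction sector. (a) is therefore removed.
Exception (b) requires that the business's age is below 14 months; but the business's age is 16 months, not below 14 months, so (b) is unavailable.
Exception (c) fails — annual gross revenue is $417,000, not less than $345,000.
Exception (d) fails — the employer operates from multiple sites.
No exception displaces § 7.3.

Yes — Rafael's design studio must provide paid sick leave.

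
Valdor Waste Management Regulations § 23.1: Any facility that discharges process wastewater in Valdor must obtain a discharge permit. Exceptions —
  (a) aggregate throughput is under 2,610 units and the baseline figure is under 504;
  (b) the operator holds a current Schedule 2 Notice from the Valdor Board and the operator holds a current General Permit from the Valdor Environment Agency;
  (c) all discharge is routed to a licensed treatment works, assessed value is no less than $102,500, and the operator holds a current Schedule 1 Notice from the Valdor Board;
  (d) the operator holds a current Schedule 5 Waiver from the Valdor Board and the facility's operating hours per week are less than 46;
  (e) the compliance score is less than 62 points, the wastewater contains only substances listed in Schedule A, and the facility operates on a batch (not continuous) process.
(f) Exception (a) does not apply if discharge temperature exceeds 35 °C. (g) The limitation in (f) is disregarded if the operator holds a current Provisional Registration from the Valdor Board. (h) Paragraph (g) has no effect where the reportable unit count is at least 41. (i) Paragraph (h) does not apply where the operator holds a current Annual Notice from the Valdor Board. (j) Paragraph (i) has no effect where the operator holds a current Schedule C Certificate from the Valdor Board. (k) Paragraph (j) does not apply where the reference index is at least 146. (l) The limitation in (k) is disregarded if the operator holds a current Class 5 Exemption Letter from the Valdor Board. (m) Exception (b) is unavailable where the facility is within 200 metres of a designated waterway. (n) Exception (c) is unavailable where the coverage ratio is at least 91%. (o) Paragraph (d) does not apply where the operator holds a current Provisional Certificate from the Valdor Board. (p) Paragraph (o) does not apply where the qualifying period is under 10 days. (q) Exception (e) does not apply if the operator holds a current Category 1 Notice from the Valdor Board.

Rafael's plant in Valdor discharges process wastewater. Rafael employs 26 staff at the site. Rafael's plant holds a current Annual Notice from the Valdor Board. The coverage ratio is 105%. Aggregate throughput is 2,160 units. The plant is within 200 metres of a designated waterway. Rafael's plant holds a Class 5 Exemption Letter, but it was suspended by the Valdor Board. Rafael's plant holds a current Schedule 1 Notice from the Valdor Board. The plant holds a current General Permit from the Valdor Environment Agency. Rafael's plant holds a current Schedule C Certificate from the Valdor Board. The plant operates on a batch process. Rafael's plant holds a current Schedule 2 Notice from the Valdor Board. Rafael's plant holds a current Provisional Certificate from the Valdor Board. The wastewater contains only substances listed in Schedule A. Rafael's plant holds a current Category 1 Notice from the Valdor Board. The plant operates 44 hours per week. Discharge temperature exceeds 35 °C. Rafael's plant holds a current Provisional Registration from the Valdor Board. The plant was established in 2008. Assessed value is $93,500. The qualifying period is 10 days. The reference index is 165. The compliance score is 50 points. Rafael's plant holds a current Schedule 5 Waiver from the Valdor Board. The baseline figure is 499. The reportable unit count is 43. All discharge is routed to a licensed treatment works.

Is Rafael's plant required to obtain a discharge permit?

No — exception (a) applies; Rafael's plant is not required to obtain a discharge permit.

Exception (a): aggregate throughput is 2,160 units, under the 2,610 units limit; the baseline figure is 499, under the 504 limit — every condition holds. Considering the limiting provisions: (f) would limit (a) — discharge temperature exceeds 35 °C — but (g) sets (f) aside: (g) operates against (f): a current Provisional Registration is held. (h) applies (the reportable unit count is 43, meeting the 41 threshold), but yields to (i): (i) operates — a current Annual Notice is held. (j) would limit (i) — a current Schedule C Certificate is held — but (k) sets (j) aside: (k) operates against (j): the reference index is 165, meeting the 146 threshold. (l), which would lift (k), is inapplicable — the Class 5 Exemption Letter is not current. So (a) applies.
Exception (b)'s conditions are all satisfied: a current Schedule 2 Notice is held; a current General Permit is held. However, paragraph (m) must be considered: (m) is triggered — the plant is within 200 m of a designated waterway. So (b) is unavailable.
Exception (c) does not apply: assessed value is $93,500, short of $102,500.
Exception (d)'s conditions are all satisfied: a current Schedule 5 Waiver is held; the facility's operating hours per week are 44, less than the 46 limit. However, paragraphs (o)–(p) must be considered: (o) operates against (d): a current Provisional Certificate is held. (p) is not engaged (the qualifying period is 10 days, not under 10 days), so (o) stands. So (d) is unavailable.
Exception (e): the compliance score is 50 points, less than the 62 points limit; the wastewater is Schedule-A-only; the facility operates on a batch process — every condition holds. Turning to paragraph (q): (q) operates against (e): a current Category 1 Notice is held. So (e) is unavailable.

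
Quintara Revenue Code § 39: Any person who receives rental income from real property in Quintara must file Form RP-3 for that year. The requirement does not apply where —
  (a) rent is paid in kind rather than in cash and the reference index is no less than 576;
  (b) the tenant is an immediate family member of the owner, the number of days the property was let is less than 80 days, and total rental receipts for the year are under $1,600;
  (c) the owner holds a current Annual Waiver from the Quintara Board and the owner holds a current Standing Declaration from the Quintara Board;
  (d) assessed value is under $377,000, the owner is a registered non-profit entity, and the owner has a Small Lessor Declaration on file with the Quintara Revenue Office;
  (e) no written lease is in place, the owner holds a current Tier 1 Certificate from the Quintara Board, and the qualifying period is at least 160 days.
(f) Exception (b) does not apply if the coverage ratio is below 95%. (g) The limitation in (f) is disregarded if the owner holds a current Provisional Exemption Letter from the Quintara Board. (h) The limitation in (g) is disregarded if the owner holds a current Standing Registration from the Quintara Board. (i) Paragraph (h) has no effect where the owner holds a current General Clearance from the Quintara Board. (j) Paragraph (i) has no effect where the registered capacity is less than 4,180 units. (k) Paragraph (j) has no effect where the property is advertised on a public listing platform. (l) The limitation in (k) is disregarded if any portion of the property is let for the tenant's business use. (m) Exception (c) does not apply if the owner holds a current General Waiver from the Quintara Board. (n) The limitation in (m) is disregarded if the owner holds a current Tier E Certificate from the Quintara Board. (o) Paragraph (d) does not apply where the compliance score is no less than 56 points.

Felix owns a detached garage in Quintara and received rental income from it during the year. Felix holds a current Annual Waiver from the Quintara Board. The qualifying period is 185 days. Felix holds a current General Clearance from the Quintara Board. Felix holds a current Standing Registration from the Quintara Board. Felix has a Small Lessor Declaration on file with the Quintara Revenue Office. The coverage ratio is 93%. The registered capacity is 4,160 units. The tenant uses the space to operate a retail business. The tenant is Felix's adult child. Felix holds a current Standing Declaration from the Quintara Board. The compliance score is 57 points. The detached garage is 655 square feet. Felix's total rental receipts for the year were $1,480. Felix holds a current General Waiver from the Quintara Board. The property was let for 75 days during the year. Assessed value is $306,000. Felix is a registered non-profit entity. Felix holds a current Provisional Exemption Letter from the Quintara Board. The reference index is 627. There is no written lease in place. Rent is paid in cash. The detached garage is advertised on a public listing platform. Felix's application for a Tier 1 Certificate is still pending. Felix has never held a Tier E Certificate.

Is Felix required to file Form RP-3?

Yes — Felix must file Form RP-3.

Exception (a) fails — rent is paid in cash.
Exception (b) is satisfied on its face — the tenant is an immediate family member; the number of days the property was let is 75 days, less than the 80 days limit; total rental receipts for the year are $1,480, under the $1,600 limit. But: (f) applies — the coverage ratio is 93%, below the 95% limit. (g) operates (a current Provisional Exemption Letter is held), but is itself disapplied by (h): (h) operates against (g): a current Standing Registration is held. (i) would limit (h) — a current General Clearance is held — but (j) sets (i) aside: (j) operates against (i): the registered capacity is 4,160 units, less than the 4,180 units limit. (k) would limit (j) — the property is publicly advertised — but (l) sets (k) aside: (l) operates against (k): the space is let for business use. Exception (b) does not apply.
Exception (c) is satisfied on its face — a current Annual Waiver is held; a current Standing Declaration is held. Turning to paragraphs (m)–(n): (m) applies — a current General Waiver is held. (n), which would lift (m), is not triggered — the Tier E Certificate is not current. So (c) is unavailable.
Exception (d)'s conditions are all satisfied: assessed value is $306,000, under the $377,000 limit; Felix is a registered non-profit; a Small Lessor Declaration is on file. But: (o) operates — the compliance score is 57 points, meeting the 56 points threshold. So (d) is unavailable.
Exception (e) does not apply: the Tier 1 Certificate is not current.
None of the exceptions is available; § 39 applies in full.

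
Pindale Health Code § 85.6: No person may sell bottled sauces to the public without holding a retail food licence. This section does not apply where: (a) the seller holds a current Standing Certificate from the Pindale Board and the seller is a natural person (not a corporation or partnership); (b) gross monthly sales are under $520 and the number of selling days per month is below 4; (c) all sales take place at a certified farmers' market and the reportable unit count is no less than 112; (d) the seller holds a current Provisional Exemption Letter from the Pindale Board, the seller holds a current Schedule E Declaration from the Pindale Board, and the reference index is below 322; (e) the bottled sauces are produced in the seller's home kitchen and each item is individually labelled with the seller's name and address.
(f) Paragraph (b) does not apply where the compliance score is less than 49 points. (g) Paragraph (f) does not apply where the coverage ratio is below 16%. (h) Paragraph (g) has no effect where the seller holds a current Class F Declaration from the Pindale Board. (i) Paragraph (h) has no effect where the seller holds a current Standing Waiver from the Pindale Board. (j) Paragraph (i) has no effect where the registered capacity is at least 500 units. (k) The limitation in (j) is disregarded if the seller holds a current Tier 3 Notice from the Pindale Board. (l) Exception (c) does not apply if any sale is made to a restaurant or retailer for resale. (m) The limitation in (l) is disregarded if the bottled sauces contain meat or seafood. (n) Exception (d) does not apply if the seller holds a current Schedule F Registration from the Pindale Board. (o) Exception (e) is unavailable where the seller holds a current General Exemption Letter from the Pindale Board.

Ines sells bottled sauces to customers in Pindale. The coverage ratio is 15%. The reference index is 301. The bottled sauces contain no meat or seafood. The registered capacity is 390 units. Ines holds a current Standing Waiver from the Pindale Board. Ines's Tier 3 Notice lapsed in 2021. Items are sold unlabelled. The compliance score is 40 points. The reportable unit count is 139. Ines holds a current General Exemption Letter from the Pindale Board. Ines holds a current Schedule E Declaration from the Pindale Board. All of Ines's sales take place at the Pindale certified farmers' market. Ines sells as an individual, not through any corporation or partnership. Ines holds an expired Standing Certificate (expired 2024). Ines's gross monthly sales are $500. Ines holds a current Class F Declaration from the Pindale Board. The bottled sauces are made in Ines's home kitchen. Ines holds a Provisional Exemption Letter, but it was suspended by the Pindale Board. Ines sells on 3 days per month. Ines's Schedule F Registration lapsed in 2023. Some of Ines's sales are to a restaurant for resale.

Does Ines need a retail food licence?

Exception (a) fails — the Standing Certificate is not current.
Exception (b)'s conditions are all satisfied: gross monthly sales are $500, under the $520 limit; the number of selling days per month is 3, below the 4 limit. Under paragraphs (f)–(k): (f) is triggered (the compliance score is 40 points, less than the 49 points limit), but is overridden by (g): (g) applies — the coverage ratio is 15%, below the 16% limit. (h) would limit (g) — a current Class F Declaration is held — but (i) sets (h) aside: (i) operates against (h): a current Standing Waiver is held. (j), which would lift (i), is not triggered — the registered capacity is 390 units, short of 500 units. Exception (b) stands.
Exception (c): all sales are at a certified farmers' market; the reportable unit count is 139, meeting the 112 threshold — every condition holds. But: (l) applies — some sales are to a restaurant for resale. (m), which would lift (l), is not triggered — the bottled sauces contain no meat or seafood. Exception (c) does not apply.
Exception (d) does not apply: the Provisional Exemption Letter is not current.
Exception (e) requires that each item is individually labelled with the seller's name and address; but items are sold unlabelled, so (e) is unavailable.

No — exception (b) applies; Ines is not required to hold a retail food licence.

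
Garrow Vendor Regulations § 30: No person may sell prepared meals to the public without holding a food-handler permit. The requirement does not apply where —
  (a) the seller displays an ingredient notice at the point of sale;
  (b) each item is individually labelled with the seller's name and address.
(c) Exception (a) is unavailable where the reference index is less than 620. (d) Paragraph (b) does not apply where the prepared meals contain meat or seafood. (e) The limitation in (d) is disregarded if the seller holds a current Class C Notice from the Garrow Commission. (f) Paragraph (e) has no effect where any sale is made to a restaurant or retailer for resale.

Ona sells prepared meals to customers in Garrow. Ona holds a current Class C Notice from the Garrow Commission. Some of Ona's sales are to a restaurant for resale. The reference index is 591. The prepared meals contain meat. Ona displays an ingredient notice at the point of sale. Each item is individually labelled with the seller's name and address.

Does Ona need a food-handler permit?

Exception (a): an ingredient notice is displayed — every condition holds. But: (c) operates against (a): the reference index is 591, less than the 620 limit. (a) is therefore removed.
Exception (b)'s conditions are all satisfied: items are individually labelled. However, paragraphs (d)–(f) must be considered: (d) operates against (b): the prepared meals contain meat. (e) is triggered (a current Class C Notice is held), but is itself disapplied by (f): (f) is engaged — some sales are to a restaurant for resale. (b) is therefore removed.
No exception displaces § 30.

Yes — Ona must hold a food-handler permit.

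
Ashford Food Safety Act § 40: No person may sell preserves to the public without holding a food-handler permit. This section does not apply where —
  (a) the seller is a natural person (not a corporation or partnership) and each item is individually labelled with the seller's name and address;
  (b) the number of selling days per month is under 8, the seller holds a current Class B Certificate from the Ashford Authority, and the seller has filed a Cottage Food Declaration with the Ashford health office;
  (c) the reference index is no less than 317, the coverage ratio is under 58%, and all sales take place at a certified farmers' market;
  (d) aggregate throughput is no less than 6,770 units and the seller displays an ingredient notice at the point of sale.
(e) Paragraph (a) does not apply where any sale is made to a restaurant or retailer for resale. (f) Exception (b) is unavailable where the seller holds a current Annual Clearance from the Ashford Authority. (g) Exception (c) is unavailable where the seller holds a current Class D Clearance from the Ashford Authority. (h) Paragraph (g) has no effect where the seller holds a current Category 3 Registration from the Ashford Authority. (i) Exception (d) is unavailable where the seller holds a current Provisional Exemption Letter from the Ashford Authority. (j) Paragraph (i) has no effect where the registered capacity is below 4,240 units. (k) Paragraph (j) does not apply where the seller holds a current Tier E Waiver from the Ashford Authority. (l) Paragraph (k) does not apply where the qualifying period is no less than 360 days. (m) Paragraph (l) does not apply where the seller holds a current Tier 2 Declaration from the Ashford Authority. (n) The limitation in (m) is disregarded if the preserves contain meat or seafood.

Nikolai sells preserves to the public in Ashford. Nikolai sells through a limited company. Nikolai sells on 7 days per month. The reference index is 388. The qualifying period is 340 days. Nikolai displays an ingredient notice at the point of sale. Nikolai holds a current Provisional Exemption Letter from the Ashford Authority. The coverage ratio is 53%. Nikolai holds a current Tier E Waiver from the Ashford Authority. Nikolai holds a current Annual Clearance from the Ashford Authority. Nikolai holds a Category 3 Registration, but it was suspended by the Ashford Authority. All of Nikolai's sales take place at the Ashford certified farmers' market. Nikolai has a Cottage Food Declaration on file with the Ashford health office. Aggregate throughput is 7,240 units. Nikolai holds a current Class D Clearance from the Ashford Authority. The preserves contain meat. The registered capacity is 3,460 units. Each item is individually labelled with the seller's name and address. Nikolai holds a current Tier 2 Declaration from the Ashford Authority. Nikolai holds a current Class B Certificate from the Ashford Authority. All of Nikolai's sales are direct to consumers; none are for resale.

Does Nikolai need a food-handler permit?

Exception (a) fails — the seller operates through a limited company.
Exception (b): the number of selling days per month is 7, under the 8 limit; a current Class B Certificate is held; a Cottage Food Declaration is on file — every condition holds. But applying paragraph (f): (f) operates against (b): a current Annual Clearance is held. Exception (b) does not apply.
Exception (c)'s conditions are all satisfied: the reference index is 388, meeting the 317 threshold; the coverage ratio is 53%, under the 58% limit; all sales are at a certified farmers' market. However, paragraphs (g)–(h) must be considered: (g) operates — a current Class D Clearance is held. (h), which would lift (g), is not engaged — there is no Category 3 Registration in force. (c) is therefore removed.
All of (d)'s requirements are met (aggregate throughput is 7,240 units, meeting the 6,770 units threshold; an ingredient notice is displayed). Turning to paragraphs (i)–(n): (i) operates against (d): a current Provisional Exemption Letter is held. (j) would limit (i) — the registered capacity is 3,460 units, below the 4,240 units limit — but (k) sets (j) aside: (k) is triggered — a current Tier E Waiver is held. (l), which would lift (k), is not engaged — the qualifying period is 340 days, short of 360 days. So (d) is unavailable.
Every exception is unavailable, so the rule governs.

Yes — Nikolai must hold a food-handler permit.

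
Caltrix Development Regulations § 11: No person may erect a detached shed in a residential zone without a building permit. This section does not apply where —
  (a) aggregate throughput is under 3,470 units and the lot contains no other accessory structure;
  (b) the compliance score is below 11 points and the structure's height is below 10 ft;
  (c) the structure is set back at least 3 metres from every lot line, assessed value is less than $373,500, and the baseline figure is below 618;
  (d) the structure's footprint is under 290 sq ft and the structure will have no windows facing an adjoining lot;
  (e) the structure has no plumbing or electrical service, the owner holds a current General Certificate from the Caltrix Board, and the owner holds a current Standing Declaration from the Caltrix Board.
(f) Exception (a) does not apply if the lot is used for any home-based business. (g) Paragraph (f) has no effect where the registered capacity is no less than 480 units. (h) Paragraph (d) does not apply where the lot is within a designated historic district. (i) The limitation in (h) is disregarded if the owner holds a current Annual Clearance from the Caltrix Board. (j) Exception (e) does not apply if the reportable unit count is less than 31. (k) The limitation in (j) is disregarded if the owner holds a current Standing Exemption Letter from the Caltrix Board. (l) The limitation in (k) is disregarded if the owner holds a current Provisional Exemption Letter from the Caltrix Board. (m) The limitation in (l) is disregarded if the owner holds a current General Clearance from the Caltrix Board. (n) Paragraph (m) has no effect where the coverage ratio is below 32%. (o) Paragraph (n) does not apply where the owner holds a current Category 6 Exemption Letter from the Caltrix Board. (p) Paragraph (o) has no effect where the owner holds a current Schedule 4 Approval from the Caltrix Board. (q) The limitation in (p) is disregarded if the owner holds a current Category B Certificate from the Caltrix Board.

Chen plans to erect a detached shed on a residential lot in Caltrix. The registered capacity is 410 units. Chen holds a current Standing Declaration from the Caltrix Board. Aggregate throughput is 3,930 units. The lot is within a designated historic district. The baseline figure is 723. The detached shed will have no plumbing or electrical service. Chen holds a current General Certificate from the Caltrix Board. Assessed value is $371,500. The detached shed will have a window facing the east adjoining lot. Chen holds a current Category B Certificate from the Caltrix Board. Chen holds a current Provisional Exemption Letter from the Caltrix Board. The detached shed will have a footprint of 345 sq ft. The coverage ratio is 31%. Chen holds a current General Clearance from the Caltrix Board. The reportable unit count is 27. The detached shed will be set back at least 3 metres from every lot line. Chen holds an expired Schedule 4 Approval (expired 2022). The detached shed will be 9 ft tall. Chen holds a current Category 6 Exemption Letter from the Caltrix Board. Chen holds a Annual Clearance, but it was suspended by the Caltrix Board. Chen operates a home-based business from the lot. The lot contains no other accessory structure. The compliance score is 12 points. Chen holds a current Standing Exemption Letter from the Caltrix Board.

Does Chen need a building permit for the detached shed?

Exception (a) requires that aggregate throughput is under 3,470 units; but aggregate throughput is 3,930 units, not under 3,470 units, so (a) is unavailable.
Exception (b) fails — the compliance score is 12 points, not below 11 points.
Exception (c) requires that the baseline figure is below 618; but the baseline figure is 723, not below 618, so (c) is unavailable.
Exception (d) does not apply: the structure's footprint is 345 sq ft, not under 290 sq ft.
Exception (e) is satisfied on its face — there is no plumbing or electrical service; a current General Certificate is held; a current Standing Declaration is held. Applying paragraphs (j)–(q): (j) is engaged (the reportable unit count is 27, less than the 31 limit), but yields to (k): (k) operates against (j): a current Standing Exemption Letter is held. (l) would limit (k) — a current Provisional Exemption Letter is held — but (m) sets (l) aside: (m) operates against (l): a current General Clearance is held. (n) applies (the coverage ratio is 31%, below the 32% limit), but yields to (o): (o) is triggered — a current Category 6 Exemption Letter is held. (p), which would lift (o), does not operate here — the Schedule 4 Approval is not current. Exception (e) stands.

No — exception (e) applies; Chen does not need a building permit.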